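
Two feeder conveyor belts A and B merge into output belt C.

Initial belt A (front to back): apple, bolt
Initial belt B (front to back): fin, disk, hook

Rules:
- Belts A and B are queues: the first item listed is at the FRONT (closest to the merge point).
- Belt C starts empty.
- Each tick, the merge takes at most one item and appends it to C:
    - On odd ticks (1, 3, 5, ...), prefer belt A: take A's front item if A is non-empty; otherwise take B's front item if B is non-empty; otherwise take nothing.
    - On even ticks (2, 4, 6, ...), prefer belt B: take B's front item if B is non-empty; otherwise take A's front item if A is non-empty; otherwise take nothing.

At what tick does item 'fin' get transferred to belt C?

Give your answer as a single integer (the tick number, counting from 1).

Tick 1: prefer A, take apple from A; A=[bolt] B=[fin,disk,hook] C=[apple]
Tick 2: prefer B, take fin from B; A=[bolt] B=[disk,hook] C=[apple,fin]

Answer: 2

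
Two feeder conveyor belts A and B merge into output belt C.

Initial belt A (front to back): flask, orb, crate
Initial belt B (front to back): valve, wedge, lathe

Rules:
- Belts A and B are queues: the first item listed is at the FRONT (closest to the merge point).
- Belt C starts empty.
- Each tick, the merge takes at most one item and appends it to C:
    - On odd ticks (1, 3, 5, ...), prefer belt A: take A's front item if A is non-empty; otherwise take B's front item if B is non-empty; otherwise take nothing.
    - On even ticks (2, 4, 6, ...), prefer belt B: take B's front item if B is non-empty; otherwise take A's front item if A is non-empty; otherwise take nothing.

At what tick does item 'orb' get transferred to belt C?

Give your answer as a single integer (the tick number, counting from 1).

Tick 1: prefer A, take flask from A; A=[orb,crate] B=[valve,wedge,lathe] C=[flask]
Tick 2: prefer B, take valve from B; A=[orb,crate] B=[wedge,lathe] C=[flask,valve]
Tick 3: prefer A, take orb from A; A=[crate] B=[wedge,lathe] C=[flask,valve,orb]

Answer: 3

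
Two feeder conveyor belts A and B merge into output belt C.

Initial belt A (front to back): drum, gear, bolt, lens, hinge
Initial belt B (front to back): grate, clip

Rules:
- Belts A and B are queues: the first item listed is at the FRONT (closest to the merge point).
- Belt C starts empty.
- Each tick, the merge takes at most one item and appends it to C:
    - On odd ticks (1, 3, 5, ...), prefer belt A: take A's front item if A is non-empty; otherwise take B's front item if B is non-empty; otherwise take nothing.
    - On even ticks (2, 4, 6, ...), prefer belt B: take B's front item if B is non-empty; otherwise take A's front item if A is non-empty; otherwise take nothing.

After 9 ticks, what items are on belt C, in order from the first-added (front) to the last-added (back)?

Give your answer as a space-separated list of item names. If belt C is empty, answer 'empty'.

Answer: drum grate gear clip bolt lens hinge

Derivation:
Tick 1: prefer A, take drum from A; A=[gear,bolt,lens,hinge] B=[grate,clip] C=[drum]
Tick 2: prefer B, take grate from B; A=[gear,bolt,lens,hinge] B=[clip] C=[drum,grate]
Tick 3: prefer A, take gear from A; A=[bolt,lens,hinge] B=[clip] C=[drum,grate,gear]
Tick 4: prefer B, take clip from B; A=[bolt,lens,hinge] B=[-] C=[drum,grate,gear,clip]
Tick 5: prefer A, take bolt from A; A=[lens,hinge] B=[-] C=[drum,grate,gear,clip,bolt]
Tick 6: prefer B, take lens from A; A=[hinge] B=[-] C=[drum,grate,gear,clip,bolt,lens]
Tick 7: prefer A, take hinge from A; A=[-] B=[-] C=[drum,grate,gear,clip,bolt,lens,hinge]
Tick 8: prefer B, both empty, nothing taken; A=[-] B=[-] C=[drum,grate,gear,clip,bolt,lens,hinge]
Tick 9: prefer A, both empty, nothing taken; A=[-] B=[-] C=[drum,grate,gear,clip,bolt,lens,hinge]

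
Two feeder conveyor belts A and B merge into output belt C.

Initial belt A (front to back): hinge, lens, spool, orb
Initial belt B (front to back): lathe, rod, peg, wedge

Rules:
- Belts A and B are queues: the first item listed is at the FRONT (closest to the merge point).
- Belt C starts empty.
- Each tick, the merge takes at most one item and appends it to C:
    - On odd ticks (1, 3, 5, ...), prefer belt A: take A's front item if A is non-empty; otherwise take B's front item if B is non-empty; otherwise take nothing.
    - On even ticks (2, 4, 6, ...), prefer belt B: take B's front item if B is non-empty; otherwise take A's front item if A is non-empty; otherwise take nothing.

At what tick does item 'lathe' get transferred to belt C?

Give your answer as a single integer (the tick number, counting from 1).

Tick 1: prefer A, take hinge from A; A=[lens,spool,orb] B=[lathe,rod,peg,wedge] C=[hinge]
Tick 2: prefer B, take lathe from B; A=[lens,spool,orb] B=[rod,peg,wedge] C=[hinge,lathe]

Answer: 2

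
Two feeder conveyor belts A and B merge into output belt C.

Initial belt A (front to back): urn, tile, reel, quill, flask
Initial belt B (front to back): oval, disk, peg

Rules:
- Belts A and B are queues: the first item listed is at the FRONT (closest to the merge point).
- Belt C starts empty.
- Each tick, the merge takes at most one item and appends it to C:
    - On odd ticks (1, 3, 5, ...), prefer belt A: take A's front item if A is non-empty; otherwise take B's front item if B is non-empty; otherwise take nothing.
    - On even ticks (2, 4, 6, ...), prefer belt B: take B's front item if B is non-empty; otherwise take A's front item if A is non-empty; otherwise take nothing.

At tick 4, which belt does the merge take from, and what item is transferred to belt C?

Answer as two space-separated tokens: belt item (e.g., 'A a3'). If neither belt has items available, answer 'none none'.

Answer: B disk

Derivation:
Tick 1: prefer A, take urn from A; A=[tile,reel,quill,flask] B=[oval,disk,peg] C=[urn]
Tick 2: prefer B, take oval from B; A=[tile,reel,quill,flask] B=[disk,peg] C=[urn,oval]
Tick 3: prefer A, take tile from A; A=[reel,quill,flask] B=[disk,peg] C=[urn,oval,tile]
Tick 4: prefer B, take disk from B; A=[reel,quill,flask] B=[peg] C=[urn,oval,tile,disk]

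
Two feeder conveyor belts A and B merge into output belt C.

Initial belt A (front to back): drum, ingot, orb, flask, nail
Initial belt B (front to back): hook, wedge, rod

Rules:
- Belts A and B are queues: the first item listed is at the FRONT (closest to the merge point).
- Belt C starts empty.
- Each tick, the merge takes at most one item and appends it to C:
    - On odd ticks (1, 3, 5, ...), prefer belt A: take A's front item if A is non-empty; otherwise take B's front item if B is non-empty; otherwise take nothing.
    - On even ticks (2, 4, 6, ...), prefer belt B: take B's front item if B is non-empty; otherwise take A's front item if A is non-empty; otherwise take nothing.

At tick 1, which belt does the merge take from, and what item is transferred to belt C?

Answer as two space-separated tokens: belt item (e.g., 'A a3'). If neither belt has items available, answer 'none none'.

Answer: A drum

Derivation:
Tick 1: prefer A, take drum from A; A=[ingot,orb,flask,nail] B=[hook,wedge,rod] C=[drum]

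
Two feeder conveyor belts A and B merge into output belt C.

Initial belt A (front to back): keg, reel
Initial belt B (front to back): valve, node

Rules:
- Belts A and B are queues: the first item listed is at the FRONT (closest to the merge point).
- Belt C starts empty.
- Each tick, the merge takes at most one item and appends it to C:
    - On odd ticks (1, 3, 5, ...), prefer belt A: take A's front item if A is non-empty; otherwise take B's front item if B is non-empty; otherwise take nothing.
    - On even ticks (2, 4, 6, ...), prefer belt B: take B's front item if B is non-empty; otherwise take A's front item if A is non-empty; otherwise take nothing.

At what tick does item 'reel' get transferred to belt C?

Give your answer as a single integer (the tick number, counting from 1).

Answer: 3

Derivation:
Tick 1: prefer A, take keg from A; A=[reel] B=[valve,node] C=[keg]
Tick 2: prefer B, take valve from B; A=[reel] B=[node] C=[keg,valve]
Tick 3: prefer A, take reel from A; A=[-] B=[node] C=[keg,valve,reel]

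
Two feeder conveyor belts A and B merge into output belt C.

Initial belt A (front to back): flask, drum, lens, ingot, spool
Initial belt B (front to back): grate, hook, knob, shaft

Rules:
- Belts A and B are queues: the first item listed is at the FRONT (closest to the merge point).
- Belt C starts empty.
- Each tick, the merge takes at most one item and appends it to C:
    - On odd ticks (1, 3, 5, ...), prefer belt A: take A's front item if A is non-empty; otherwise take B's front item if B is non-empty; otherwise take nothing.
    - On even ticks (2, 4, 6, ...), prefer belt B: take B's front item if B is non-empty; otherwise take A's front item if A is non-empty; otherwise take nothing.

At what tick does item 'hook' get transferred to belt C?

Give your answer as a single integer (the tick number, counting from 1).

Tick 1: prefer A, take flask from A; A=[drum,lens,ingot,spool] B=[grate,hook,knob,shaft] C=[flask]
Tick 2: prefer B, take grate from B; A=[drum,lens,ingot,spool] B=[hook,knob,shaft] C=[flask,grate]
Tick 3: prefer A, take drum from A; A=[lens,ingot,spool] B=[hook,knob,shaft] C=[flask,grate,drum]
Tick 4: prefer B, take hook from B; A=[lens,ingot,spool] B=[knob,shaft] C=[flask,grate,drum,hook]

Answer: 4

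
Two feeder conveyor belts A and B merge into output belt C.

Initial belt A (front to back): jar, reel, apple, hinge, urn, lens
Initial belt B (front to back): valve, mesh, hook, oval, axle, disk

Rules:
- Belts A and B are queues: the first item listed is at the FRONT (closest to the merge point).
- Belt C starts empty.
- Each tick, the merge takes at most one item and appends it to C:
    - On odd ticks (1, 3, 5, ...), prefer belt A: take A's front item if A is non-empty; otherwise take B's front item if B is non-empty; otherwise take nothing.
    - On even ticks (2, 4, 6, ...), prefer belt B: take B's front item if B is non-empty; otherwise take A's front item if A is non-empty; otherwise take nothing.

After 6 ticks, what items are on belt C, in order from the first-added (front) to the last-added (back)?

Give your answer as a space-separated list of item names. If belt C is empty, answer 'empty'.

Tick 1: prefer A, take jar from A; A=[reel,apple,hinge,urn,lens] B=[valve,mesh,hook,oval,axle,disk] C=[jar]
Tick 2: prefer B, take valve from B; A=[reel,apple,hinge,urn,lens] B=[mesh,hook,oval,axle,disk] C=[jar,valve]
Tick 3: prefer A, take reel from A; A=[apple,hinge,urn,lens] B=[mesh,hook,oval,axle,disk] C=[jar,valve,reel]
Tick 4: prefer B, take mesh from B; A=[apple,hinge,urn,lens] B=[hook,oval,axle,disk] C=[jar,valve,reel,mesh]
Tick 5: prefer A, take apple from A; A=[hinge,urn,lens] B=[hook,oval,axle,disk] C=[jar,valve,reel,mesh,apple]
Tick 6: prefer B, take hook from B; A=[hinge,urn,lens] B=[oval,axle,disk] C=[jar,valve,reel,mesh,apple,hook]

Answer: jar valve reel mesh apple hook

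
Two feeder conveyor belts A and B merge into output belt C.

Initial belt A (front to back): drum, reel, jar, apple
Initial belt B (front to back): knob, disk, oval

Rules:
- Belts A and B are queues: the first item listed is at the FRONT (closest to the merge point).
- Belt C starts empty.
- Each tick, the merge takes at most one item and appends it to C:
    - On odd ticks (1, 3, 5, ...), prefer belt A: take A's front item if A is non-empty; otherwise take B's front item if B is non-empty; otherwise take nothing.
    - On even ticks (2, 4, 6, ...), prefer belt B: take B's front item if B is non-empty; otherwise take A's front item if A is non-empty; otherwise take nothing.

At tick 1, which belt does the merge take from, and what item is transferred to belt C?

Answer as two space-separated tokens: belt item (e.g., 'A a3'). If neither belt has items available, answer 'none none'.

Tick 1: prefer A, take drum from A; A=[reel,jar,apple] B=[knob,disk,oval] C=[drum]

Answer: A drum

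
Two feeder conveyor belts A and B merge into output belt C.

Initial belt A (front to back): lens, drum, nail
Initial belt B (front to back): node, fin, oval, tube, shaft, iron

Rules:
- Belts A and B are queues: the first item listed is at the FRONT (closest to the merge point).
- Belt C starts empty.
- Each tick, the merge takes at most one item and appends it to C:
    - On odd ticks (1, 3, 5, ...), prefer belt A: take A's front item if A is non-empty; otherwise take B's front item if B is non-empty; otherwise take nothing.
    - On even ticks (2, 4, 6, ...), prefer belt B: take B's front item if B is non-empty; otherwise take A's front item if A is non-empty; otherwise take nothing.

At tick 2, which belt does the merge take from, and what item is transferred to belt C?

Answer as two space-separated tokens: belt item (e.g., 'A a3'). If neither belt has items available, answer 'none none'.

Tick 1: prefer A, take lens from A; A=[drum,nail] B=[node,fin,oval,tube,shaft,iron] C=[lens]
Tick 2: prefer B, take node from B; A=[drum,nail] B=[fin,oval,tube,shaft,iron] C=[lens,node]

Answer: B node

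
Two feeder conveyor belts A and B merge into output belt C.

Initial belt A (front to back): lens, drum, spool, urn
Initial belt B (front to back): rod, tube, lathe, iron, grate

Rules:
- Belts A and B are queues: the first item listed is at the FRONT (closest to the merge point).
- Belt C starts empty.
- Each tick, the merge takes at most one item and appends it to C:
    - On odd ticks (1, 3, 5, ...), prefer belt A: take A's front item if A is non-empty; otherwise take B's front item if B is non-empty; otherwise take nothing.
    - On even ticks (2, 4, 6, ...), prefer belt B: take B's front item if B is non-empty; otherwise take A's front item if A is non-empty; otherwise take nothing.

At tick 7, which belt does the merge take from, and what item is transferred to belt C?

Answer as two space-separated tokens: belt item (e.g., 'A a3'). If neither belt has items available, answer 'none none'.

Answer: A urn

Derivation:
Tick 1: prefer A, take lens from A; A=[drum,spool,urn] B=[rod,tube,lathe,iron,grate] C=[lens]
Tick 2: prefer B, take rod from B; A=[drum,spool,urn] B=[tube,lathe,iron,grate] C=[lens,rod]
Tick 3: prefer A, take drum from A; A=[spool,urn] B=[tube,lathe,iron,grate] C=[lens,rod,drum]
Tick 4: prefer B, take tube from B; A=[spool,urn] B=[lathe,iron,grate] C=[lens,rod,drum,tube]
Tick 5: prefer A, take spool from A; A=[urn] B=[lathe,iron,grate] C=[lens,rod,drum,tube,spool]
Tick 6: prefer B, take lathe from B; A=[urn] B=[iron,grate] C=[lens,rod,drum,tube,spool,lathe]
Tick 7: prefer A, take urn from A; A=[-] B=[iron,grate] C=[lens,rod,drum,tube,spool,lathe,urn]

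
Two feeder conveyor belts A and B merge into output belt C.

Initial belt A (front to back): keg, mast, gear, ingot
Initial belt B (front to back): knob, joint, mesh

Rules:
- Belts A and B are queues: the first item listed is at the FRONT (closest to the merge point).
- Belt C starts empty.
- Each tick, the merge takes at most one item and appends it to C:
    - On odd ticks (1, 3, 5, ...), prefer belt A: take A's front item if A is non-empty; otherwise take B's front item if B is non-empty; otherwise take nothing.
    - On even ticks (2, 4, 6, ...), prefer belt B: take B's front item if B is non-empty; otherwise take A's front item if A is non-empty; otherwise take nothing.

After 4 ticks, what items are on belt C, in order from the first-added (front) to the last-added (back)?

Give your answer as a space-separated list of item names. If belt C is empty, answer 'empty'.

Tick 1: prefer A, take keg from A; A=[mast,gear,ingot] B=[knob,joint,mesh] C=[keg]
Tick 2: prefer B, take knob from B; A=[mast,gear,ingot] B=[joint,mesh] C=[keg,knob]
Tick 3: prefer A, take mast from A; A=[gear,ingot] B=[joint,mesh] C=[keg,knob,mast]
Tick 4: prefer B, take joint from B; A=[gear,ingot] B=[mesh] C=[keg,knob,mast,joint]

Answer: keg knob mast joint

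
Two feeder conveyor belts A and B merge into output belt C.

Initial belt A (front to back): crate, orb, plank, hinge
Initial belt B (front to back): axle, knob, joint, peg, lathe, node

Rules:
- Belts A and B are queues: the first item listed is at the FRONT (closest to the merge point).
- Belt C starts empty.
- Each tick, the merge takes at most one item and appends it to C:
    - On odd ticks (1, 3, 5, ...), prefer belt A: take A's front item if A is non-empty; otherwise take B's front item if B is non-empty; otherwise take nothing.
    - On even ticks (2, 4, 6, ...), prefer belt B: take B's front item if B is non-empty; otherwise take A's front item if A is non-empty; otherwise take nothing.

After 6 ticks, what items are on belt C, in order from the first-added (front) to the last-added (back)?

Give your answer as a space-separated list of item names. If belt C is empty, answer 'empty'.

Tick 1: prefer A, take crate from A; A=[orb,plank,hinge] B=[axle,knob,joint,peg,lathe,node] C=[crate]
Tick 2: prefer B, take axle from B; A=[orb,plank,hinge] B=[knob,joint,peg,lathe,node] C=[crate,axle]
Tick 3: prefer A, take orb from A; A=[plank,hinge] B=[knob,joint,peg,lathe,node] C=[crate,axle,orb]
Tick 4: prefer B, take knob from B; A=[plank,hinge] B=[joint,peg,lathe,node] C=[crate,axle,orb,knob]
Tick 5: prefer A, take plank from A; A=[hinge] B=[joint,peg,lathe,node] C=[crate,axle,orb,knob,plank]
Tick 6: prefer B, take joint from B; A=[hinge] B=[peg,lathe,node] C=[crate,axle,orb,knob,plank,joint]

Answer: crate axle orb knob plank joint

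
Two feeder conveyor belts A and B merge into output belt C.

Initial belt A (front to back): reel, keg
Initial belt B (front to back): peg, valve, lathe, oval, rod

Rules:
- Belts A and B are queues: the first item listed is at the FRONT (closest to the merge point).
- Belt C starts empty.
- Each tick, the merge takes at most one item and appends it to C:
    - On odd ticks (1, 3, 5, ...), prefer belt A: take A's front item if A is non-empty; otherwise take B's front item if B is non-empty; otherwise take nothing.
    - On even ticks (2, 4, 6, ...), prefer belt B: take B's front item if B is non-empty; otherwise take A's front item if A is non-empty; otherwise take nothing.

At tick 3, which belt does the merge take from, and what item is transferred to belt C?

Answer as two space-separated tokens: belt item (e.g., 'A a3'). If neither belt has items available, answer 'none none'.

Answer: A keg

Derivation:
Tick 1: prefer A, take reel from A; A=[keg] B=[peg,valve,lathe,oval,rod] C=[reel]
Tick 2: prefer B, take peg from B; A=[keg] B=[valve,lathe,oval,rod] C=[reel,peg]
Tick 3: prefer A, take keg from A; A=[-] B=[valve,lathe,oval,rod] C=[reel,peg,keg]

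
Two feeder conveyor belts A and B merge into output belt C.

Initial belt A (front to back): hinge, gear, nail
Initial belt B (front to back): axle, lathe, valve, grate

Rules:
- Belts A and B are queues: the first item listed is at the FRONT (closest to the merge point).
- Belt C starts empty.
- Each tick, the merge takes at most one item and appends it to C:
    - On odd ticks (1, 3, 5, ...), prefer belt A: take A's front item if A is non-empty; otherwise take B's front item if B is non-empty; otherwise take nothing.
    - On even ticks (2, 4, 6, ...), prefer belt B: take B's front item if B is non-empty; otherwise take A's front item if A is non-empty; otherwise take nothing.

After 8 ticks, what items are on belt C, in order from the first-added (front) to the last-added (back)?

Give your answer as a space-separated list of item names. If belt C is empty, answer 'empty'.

Answer: hinge axle gear lathe nail valve grate

Derivation:
Tick 1: prefer A, take hinge from A; A=[gear,nail] B=[axle,lathe,valve,grate] C=[hinge]
Tick 2: prefer B, take axle from B; A=[gear,nail] B=[lathe,valve,grate] C=[hinge,axle]
Tick 3: prefer A, take gear from A; A=[nail] B=[lathe,valve,grate] C=[hinge,axle,gear]
Tick 4: prefer B, take lathe from B; A=[nail] B=[valve,grate] C=[hinge,axle,gear,lathe]
Tick 5: prefer A, take nail from A; A=[-] B=[valve,grate] C=[hinge,axle,gear,lathe,nail]
Tick 6: prefer B, take valve from B; A=[-] B=[grate] C=[hinge,axle,gear,lathe,nail,valve]
Tick 7: prefer A, take grate from B; A=[-] B=[-] C=[hinge,axle,gear,lathe,nail,valve,grate]
Tick 8: prefer B, both empty, nothing taken; A=[-] B=[-] C=[hinge,axle,gear,lathe,nail,valve,grate]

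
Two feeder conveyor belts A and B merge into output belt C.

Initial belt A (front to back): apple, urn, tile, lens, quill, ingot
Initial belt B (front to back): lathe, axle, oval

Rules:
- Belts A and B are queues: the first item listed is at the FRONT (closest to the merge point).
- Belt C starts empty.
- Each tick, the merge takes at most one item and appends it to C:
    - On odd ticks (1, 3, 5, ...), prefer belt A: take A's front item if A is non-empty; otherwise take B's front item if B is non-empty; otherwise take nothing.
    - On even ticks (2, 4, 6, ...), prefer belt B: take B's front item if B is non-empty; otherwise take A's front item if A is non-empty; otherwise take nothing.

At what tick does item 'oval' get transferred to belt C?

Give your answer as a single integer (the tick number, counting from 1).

Answer: 6

Derivation:
Tick 1: prefer A, take apple from A; A=[urn,tile,lens,quill,ingot] B=[lathe,axle,oval] C=[apple]
Tick 2: prefer B, take lathe from B; A=[urn,tile,lens,quill,ingot] B=[axle,oval] C=[apple,lathe]
Tick 3: prefer A, take urn from A; A=[tile,lens,quill,ingot] B=[axle,oval] C=[apple,lathe,urn]
Tick 4: prefer B, take axle from B; A=[tile,lens,quill,ingot] B=[oval] C=[apple,lathe,urn,axle]
Tick 5: prefer A, take tile from A; A=[lens,quill,ingot] B=[oval] C=[apple,lathe,urn,axle,tile]
Tick 6: prefer B, take oval from B; A=[lens,quill,ingot] B=[-] C=[apple,lathe,urn,axle,tile,oval]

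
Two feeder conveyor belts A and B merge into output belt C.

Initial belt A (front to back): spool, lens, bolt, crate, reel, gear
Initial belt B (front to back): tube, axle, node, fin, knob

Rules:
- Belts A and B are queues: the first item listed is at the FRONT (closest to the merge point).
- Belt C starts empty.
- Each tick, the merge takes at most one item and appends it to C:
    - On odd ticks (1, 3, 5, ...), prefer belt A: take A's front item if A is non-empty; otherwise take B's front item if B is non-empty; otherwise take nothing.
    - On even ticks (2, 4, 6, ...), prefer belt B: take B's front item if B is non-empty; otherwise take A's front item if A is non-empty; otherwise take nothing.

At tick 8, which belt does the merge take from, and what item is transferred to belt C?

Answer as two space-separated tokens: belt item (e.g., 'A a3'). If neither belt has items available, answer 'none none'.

Tick 1: prefer A, take spool from A; A=[lens,bolt,crate,reel,gear] B=[tube,axle,node,fin,knob] C=[spool]
Tick 2: prefer B, take tube from B; A=[lens,bolt,crate,reel,gear] B=[axle,node,fin,knob] C=[spool,tube]
Tick 3: prefer A, take lens from A; A=[bolt,crate,reel,gear] B=[axle,node,fin,knob] C=[spool,tube,lens]
Tick 4: prefer B, take axle from B; A=[bolt,crate,reel,gear] B=[node,fin,knob] C=[spool,tube,lens,axle]
Tick 5: prefer A, take bolt from A; A=[crate,reel,gear] B=[node,fin,knob] C=[spool,tube,lens,axle,bolt]
Tick 6: prefer B, take node from B; A=[crate,reel,gear] B=[fin,knob] C=[spool,tube,lens,axle,bolt,node]
Tick 7: prefer A, take crate from A; A=[reel,gear] B=[fin,knob] C=[spool,tube,lens,axle,bolt,node,crate]
Tick 8: prefer B, take fin from B; A=[reel,gear] B=[knob] C=[spool,tube,lens,axle,bolt,node,crate,fin]

Answer: B fin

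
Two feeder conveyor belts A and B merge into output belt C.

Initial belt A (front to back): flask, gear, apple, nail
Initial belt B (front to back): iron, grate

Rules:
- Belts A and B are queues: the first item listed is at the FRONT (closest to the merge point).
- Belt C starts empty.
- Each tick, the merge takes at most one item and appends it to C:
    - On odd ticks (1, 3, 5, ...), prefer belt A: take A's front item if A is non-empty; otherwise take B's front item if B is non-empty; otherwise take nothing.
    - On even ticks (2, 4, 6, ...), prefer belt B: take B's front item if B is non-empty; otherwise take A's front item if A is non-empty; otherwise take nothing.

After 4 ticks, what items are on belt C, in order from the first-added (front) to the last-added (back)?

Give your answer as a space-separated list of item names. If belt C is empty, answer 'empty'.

Tick 1: prefer A, take flask from A; A=[gear,apple,nail] B=[iron,grate] C=[flask]
Tick 2: prefer B, take iron from B; A=[gear,apple,nail] B=[grate] C=[flask,iron]
Tick 3: prefer A, take gear from A; A=[apple,nail] B=[grate] C=[flask,iron,gear]
Tick 4: prefer B, take grate from B; A=[apple,nail] B=[-] C=[flask,iron,gear,grate]

Answer: flask iron gear grate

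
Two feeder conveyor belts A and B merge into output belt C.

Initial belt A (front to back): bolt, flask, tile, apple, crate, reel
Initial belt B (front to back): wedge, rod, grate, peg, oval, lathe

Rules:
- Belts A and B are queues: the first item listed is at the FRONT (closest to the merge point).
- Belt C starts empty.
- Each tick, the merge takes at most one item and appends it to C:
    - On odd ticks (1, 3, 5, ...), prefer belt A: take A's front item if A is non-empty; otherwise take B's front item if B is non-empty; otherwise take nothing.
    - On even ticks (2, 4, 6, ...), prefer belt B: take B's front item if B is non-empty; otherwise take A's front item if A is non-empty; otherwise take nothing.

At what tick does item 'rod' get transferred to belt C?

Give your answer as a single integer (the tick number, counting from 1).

Tick 1: prefer A, take bolt from A; A=[flask,tile,apple,crate,reel] B=[wedge,rod,grate,peg,oval,lathe] C=[bolt]
Tick 2: prefer B, take wedge from B; A=[flask,tile,apple,crate,reel] B=[rod,grate,peg,oval,lathe] C=[bolt,wedge]
Tick 3: prefer A, take flask from A; A=[tile,apple,crate,reel] B=[rod,grate,peg,oval,lathe] C=[bolt,wedge,flask]
Tick 4: prefer B, take rod from B; A=[tile,apple,crate,reel] B=[grate,peg,oval,lathe] C=[bolt,wedge,flask,rod]

Answer: 4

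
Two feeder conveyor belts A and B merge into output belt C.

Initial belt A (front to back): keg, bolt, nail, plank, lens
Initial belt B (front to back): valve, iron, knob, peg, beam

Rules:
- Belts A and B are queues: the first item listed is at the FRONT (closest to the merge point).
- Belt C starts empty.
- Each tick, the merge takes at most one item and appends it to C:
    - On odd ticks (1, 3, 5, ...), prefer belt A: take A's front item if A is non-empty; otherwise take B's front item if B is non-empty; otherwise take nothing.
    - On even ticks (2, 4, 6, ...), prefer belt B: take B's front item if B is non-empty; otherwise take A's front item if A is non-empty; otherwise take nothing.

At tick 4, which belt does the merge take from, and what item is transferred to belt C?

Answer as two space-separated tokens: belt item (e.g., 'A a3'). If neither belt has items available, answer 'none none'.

Answer: B iron

Derivation:
Tick 1: prefer A, take keg from A; A=[bolt,nail,plank,lens] B=[valve,iron,knob,peg,beam] C=[keg]
Tick 2: prefer B, take valve from B; A=[bolt,nail,plank,lens] B=[iron,knob,peg,beam] C=[keg,valve]
Tick 3: prefer A, take bolt from A; A=[nail,plank,lens] B=[iron,knob,peg,beam] C=[keg,valve,bolt]
Tick 4: prefer B, take iron from B; A=[nail,plank,lens] B=[knob,peg,beam] C=[keg,valve,bolt,iron]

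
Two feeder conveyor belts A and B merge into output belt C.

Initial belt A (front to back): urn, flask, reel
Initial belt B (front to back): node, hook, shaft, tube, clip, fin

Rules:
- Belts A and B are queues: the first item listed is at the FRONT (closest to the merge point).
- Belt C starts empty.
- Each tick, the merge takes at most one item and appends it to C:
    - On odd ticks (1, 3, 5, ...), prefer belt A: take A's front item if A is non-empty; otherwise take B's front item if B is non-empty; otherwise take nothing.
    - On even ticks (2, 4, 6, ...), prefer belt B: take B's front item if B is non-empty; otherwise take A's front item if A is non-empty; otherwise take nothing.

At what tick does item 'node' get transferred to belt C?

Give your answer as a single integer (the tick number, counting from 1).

Answer: 2

Derivation:
Tick 1: prefer A, take urn from A; A=[flask,reel] B=[node,hook,shaft,tube,clip,fin] C=[urn]
Tick 2: prefer B, take node from B; A=[flask,reel] B=[hook,shaft,tube,clip,fin] C=[urn,node]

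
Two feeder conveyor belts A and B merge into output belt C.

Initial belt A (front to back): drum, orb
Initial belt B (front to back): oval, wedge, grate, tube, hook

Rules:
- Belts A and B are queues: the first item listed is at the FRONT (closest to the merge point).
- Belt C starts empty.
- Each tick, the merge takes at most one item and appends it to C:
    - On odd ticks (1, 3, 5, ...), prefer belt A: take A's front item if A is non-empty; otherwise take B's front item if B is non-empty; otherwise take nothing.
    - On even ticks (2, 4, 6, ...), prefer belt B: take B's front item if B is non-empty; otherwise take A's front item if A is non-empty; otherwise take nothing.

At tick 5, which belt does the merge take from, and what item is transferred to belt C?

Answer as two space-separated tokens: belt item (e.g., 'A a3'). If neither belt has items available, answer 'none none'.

Tick 1: prefer A, take drum from A; A=[orb] B=[oval,wedge,grate,tube,hook] C=[drum]
Tick 2: prefer B, take oval from B; A=[orb] B=[wedge,grate,tube,hook] C=[drum,oval]
Tick 3: prefer A, take orb from A; A=[-] B=[wedge,grate,tube,hook] C=[drum,oval,orb]
Tick 4: prefer B, take wedge from B; A=[-] B=[grate,tube,hook] C=[drum,oval,orb,wedge]
Tick 5: prefer A, take grate from B; A=[-] B=[tube,hook] C=[drum,oval,orb,wedge,grate]

Answer: B grate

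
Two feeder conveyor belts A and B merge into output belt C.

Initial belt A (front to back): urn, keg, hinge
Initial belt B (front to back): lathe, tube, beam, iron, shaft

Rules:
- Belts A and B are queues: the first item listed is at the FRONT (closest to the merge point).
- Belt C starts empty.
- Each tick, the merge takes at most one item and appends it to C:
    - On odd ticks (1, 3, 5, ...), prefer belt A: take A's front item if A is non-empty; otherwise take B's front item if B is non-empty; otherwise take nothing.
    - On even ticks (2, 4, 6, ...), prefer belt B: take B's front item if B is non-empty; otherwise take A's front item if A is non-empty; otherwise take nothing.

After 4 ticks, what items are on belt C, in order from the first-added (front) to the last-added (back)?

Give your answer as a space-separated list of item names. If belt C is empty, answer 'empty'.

Tick 1: prefer A, take urn from A; A=[keg,hinge] B=[lathe,tube,beam,iron,shaft] C=[urn]
Tick 2: prefer B, take lathe from B; A=[keg,hinge] B=[tube,beam,iron,shaft] C=[urn,lathe]
Tick 3: prefer A, take keg from A; A=[hinge] B=[tube,beam,iron,shaft] C=[urn,lathe,keg]
Tick 4: prefer B, take tube from B; A=[hinge] B=[beam,iron,shaft] C=[urn,lathe,keg,tube]

Answer: urn lathe keg tube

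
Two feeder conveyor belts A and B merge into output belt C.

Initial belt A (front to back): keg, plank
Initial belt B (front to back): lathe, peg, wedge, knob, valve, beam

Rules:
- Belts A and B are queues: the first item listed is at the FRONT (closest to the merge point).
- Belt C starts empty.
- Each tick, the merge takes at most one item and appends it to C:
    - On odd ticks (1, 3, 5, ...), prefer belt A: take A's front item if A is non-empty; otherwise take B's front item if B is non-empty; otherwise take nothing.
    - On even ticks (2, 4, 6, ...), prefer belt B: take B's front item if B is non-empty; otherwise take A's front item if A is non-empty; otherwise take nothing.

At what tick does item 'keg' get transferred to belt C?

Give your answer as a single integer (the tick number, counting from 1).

Tick 1: prefer A, take keg from A; A=[plank] B=[lathe,peg,wedge,knob,valve,beam] C=[keg]

Answer: 1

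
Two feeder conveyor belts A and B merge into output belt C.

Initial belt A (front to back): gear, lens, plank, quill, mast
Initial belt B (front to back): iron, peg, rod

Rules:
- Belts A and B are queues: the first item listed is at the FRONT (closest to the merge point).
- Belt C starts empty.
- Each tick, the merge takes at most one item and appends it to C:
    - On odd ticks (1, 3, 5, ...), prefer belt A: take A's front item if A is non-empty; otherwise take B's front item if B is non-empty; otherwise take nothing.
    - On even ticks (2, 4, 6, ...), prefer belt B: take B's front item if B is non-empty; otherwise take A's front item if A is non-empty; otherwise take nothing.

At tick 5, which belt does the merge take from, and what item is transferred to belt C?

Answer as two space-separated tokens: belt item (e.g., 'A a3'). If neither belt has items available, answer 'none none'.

Tick 1: prefer A, take gear from A; A=[lens,plank,quill,mast] B=[iron,peg,rod] C=[gear]
Tick 2: prefer B, take iron from B; A=[lens,plank,quill,mast] B=[peg,rod] C=[gear,iron]
Tick 3: prefer A, take lens from A; A=[plank,quill,mast] B=[peg,rod] C=[gear,iron,lens]
Tick 4: prefer B, take peg from B; A=[plank,quill,mast] B=[rod] C=[gear,iron,lens,peg]
Tick 5: prefer A, take plank from A; A=[quill,mast] B=[rod] C=[gear,iron,lens,peg,plank]

Answer: A plank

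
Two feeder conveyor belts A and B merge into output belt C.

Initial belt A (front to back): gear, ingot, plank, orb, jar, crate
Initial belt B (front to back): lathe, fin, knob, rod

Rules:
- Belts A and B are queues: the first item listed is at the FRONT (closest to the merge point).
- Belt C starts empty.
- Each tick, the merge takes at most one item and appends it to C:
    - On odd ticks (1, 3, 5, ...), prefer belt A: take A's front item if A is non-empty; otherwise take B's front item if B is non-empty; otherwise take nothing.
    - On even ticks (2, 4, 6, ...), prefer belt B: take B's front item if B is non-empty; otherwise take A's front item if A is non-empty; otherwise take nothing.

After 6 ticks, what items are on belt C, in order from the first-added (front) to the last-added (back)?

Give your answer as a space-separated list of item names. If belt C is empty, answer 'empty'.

Answer: gear lathe ingot fin plank knob

Derivation:
Tick 1: prefer A, take gear from A; A=[ingot,plank,orb,jar,crate] B=[lathe,fin,knob,rod] C=[gear]
Tick 2: prefer B, take lathe from B; A=[ingot,plank,orb,jar,crate] B=[fin,knob,rod] C=[gear,lathe]
Tick 3: prefer A, take ingot from A; A=[plank,orb,jar,crate] B=[fin,knob,rod] C=[gear,lathe,ingot]
Tick 4: prefer B, take fin from B; A=[plank,orb,jar,crate] B=[knob,rod] C=[gear,lathe,ingot,fin]
Tick 5: prefer A, take plank from A; A=[orb,jar,crate] B=[knob,rod] C=[gear,lathe,ingot,fin,plank]
Tick 6: prefer B, take knob from B; A=[orb,jar,crate] B=[rod] C=[gear,lathe,ingot,fin,plank,knob]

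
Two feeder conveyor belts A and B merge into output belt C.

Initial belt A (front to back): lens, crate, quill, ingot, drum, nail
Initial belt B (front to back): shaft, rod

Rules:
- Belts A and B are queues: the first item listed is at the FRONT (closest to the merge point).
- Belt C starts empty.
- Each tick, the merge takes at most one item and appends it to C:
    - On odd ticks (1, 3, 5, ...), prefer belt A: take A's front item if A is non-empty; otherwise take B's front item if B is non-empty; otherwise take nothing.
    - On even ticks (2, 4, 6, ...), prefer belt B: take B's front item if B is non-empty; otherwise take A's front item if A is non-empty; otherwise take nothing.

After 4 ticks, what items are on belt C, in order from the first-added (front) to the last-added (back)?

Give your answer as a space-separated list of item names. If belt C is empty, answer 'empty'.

Tick 1: prefer A, take lens from A; A=[crate,quill,ingot,drum,nail] B=[shaft,rod] C=[lens]
Tick 2: prefer B, take shaft from B; A=[crate,quill,ingot,drum,nail] B=[rod] C=[lens,shaft]
Tick 3: prefer A, take crate from A; A=[quill,ingot,drum,nail] B=[rod] C=[lens,shaft,crate]
Tick 4: prefer B, take rod from B; A=[quill,ingot,drum,nail] B=[-] C=[lens,shaft,crate,rod]

Answer: lens shaft crate rod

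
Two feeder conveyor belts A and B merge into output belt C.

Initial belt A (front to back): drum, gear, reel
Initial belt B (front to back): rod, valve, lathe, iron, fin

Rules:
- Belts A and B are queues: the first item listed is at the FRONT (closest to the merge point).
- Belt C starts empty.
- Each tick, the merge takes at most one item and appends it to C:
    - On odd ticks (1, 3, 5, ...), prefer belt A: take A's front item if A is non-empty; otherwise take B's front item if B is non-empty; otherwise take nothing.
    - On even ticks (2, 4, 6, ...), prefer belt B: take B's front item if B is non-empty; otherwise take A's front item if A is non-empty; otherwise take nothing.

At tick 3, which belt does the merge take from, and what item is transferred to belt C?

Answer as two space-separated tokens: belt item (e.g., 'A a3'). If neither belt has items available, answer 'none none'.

Tick 1: prefer A, take drum from A; A=[gear,reel] B=[rod,valve,lathe,iron,fin] C=[drum]
Tick 2: prefer B, take rod from B; A=[gear,reel] B=[valve,lathe,iron,fin] C=[drum,rod]
Tick 3: prefer A, take gear from A; A=[reel] B=[valve,lathe,iron,fin] C=[drum,rod,gear]

Answer: A gear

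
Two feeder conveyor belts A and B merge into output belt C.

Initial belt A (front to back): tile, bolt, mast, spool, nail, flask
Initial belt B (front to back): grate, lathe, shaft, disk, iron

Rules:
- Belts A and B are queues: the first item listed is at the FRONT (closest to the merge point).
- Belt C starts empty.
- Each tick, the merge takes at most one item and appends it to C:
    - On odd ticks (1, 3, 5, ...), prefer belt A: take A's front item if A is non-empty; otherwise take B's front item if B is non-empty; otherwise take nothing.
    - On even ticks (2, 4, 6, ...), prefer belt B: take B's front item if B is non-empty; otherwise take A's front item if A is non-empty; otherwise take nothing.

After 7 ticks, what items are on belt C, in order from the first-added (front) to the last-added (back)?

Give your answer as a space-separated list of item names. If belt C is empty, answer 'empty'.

Tick 1: prefer A, take tile from A; A=[bolt,mast,spool,nail,flask] B=[grate,lathe,shaft,disk,iron] C=[tile]
Tick 2: prefer B, take grate from B; A=[bolt,mast,spool,nail,flask] B=[lathe,shaft,disk,iron] C=[tile,grate]
Tick 3: prefer A, take bolt from A; A=[mast,spool,nail,flask] B=[lathe,shaft,disk,iron] C=[tile,grate,bolt]
Tick 4: prefer B, take lathe from B; A=[mast,spool,nail,flask] B=[shaft,disk,iron] C=[tile,grate,bolt,lathe]
Tick 5: prefer A, take mast from A; A=[spool,nail,flask] B=[shaft,disk,iron] C=[tile,grate,bolt,lathe,mast]
Tick 6: prefer B, take shaft from B; A=[spool,nail,flask] B=[disk,iron] C=[tile,grate,bolt,lathe,mast,shaft]
Tick 7: prefer A, take spool from A; A=[nail,flask] B=[disk,iron] C=[tile,grate,bolt,lathe,mast,shaft,spool]

Answer: tile grate bolt lathe mast shaft spool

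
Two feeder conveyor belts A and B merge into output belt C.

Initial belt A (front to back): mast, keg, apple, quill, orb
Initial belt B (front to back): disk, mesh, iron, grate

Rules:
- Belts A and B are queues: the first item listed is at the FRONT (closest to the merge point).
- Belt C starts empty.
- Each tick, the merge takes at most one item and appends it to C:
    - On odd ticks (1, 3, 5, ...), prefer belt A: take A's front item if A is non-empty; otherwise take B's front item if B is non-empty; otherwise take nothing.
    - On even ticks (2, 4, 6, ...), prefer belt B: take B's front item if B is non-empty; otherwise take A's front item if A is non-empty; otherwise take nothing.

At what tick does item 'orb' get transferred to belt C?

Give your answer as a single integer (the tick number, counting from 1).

Answer: 9

Derivation:
Tick 1: prefer A, take mast from A; A=[keg,apple,quill,orb] B=[disk,mesh,iron,grate] C=[mast]
Tick 2: prefer B, take disk from B; A=[keg,apple,quill,orb] B=[mesh,iron,grate] C=[mast,disk]
Tick 3: prefer A, take keg from A; A=[apple,quill,orb] B=[mesh,iron,grate] C=[mast,disk,keg]
Tick 4: prefer B, take mesh from B; A=[apple,quill,orb] B=[iron,grate] C=[mast,disk,keg,mesh]
Tick 5: prefer A, take apple from A; A=[quill,orb] B=[iron,grate] C=[mast,disk,keg,mesh,apple]
Tick 6: prefer B, take iron from B; A=[quill,orb] B=[grate] C=[mast,disk,keg,mesh,apple,iron]
Tick 7: prefer A, take quill from A; A=[orb] B=[grate] C=[mast,disk,keg,mesh,apple,iron,quill]
Tick 8: prefer B, take grate from B; A=[orb] B=[-] C=[mast,disk,keg,mesh,apple,iron,quill,grate]
Tick 9: prefer A, take orb from A; A=[-] B=[-] C=[mast,disk,keg,mesh,apple,iron,quill,grate,orb]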